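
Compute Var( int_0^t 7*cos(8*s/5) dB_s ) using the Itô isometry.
Var = 49*t/2 + 245*sin(8*t/5)*cos(8*t/5)/16

The Itô integral of a deterministic integrand f(s) has mean 0 because each increment f(s) * (B_{s+ds} - B_s) has mean 0. By the Itô isometry:
  Var( int_0^t f(s) dB_s ) = E[ (int_0^t f(s) dB_s)^2 ] = int_0^t f(s)^2 ds.
Here f(s) = 7*cos(8*s/5), so f(s)^2 = 49*cos(8*s/5)^2. Integrate:
  int_0^t (49*cos(8*s/5)^2) ds = 49*t/2 + 245*sin(8*t/5)*cos(8*t/5)/16.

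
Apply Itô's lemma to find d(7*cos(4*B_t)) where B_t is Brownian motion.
d(7*cos(4*B_t)) = (-56*cos(4*B_t)) dt + (-28*sin(4*B_t)) dB_t

Itô's formula for f(B_t) gives d f(B_t) = f'(B_t) dB_t + (1/2) f''(B_t) dt. Compute derivatives of f(x) = 7*cos(4*x):
  f'(x)  = -28*sin(4*x)
  f''(x) = -112*cos(4*x)
Substitute x = B_t and multiply the f'' term by 1/2:
  drift     = (1/2) * (-112*cos(4*x)) evaluated at B_t = -56*cos(4*B_t)
  diffusion = (-28*sin(4*x)) evaluated at B_t = -28*sin(4*B_t)
Therefore d(7*cos(4*B_t)) = (-56*cos(4*B_t)) dt + (-28*sin(4*B_t)) dB_t.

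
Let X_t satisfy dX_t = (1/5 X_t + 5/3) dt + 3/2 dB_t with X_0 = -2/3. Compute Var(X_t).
Var(X_t) = 45*exp(2*t/5)/8 - 45/8

The variance V(t) = Var(X_t) satisfies V'(t) = 2 a V(t) + c^2 with V(0) = 0 (drift coefficient is linear in X, diffusion is constant). With a = 1/5, c = 3/2, the solution is
  V(t) = (c^2 / (2 a)) * (exp(2 a t) - 1)
       = ((3/2)^2 / (2*(1/5))) * (exp((2/5) t) - 1)
       = 45*exp(2*t/5)/8 - 45/8.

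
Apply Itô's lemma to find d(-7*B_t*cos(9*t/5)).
d(-7*B_t*cos(9*t/5)) = (63*B_t*sin(9*t/5)/5) dt + (-7*cos(9*t/5)) dB_t

Itô's formula for f(t, x): d f(t, B_t) = (f_t + (1/2) f_xx) dt + f_x dB_t. Compute partials of f(t, x) = -7*x*cos(9*t/5):
  f_t(t,x)  = 63*x*sin(9*t/5)/5
  f_x(t,x)  = -7*cos(9*t/5)
  f_xx(t,x) = 0
Assemble drift = f_t + (1/2) f_xx = 63*x*sin(9*t/5)/5 and diffusion = f_x = -7*cos(9*t/5). Substituting x = B_t:
  d(-7*B_t*cos(9*t/5)) = (63*B_t*sin(9*t/5)/5) dt + (-7*cos(9*t/5)) dB_t.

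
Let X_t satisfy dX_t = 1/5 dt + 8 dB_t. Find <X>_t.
<X>_t = 64*t

For an Itô process dX_t = a(t) dt + b(t) dB_t, the quadratic variation is <X>_t = int_0^t b(s)^2 ds (the drift term does not contribute). Here b(s) = 8, so
  b(s)^2 = 64.
Integrating from 0 to t:
  <X>_t = int_0^t (64) ds = 64*t.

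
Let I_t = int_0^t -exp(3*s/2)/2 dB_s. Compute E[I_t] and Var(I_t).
E[I_t] = 0; Var(I_t) = exp(3*t)/12 - 1/12

The Itô integral of a deterministic integrand f(s) has mean 0 because each increment f(s) * (B_{s+ds} - B_s) has mean 0. By the Itô isometry:
  Var( int_0^t f(s) dB_s ) = E[ (int_0^t f(s) dB_s)^2 ] = int_0^t f(s)^2 ds.
Here f(s) = -exp(3*s/2)/2, so f(s)^2 = exp(3*s)/4. Integrate:
  int_0^t (exp(3*s)/4) ds = exp(3*t)/12 - 1/12.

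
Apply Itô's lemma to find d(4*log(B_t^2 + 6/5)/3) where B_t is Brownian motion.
d(4*log(B_t^2 + 6/5)/3) = (20*(6 - 5*B_t^2)/(3*(5*B_t^2 + 6)^2)) dt + (40*B_t/(3*(5*B_t^2 + 6))) dB_t

Itô's formula for f(B_t) gives d f(B_t) = f'(B_t) dB_t + (1/2) f''(B_t) dt. Compute derivatives of f(x) = 4*log(x^2 + 6/5)/3:
  f'(x)  = 40*x/(3*(5*x^2 + 6))
  f''(x) = 40*(6 - 5*x^2)/(3*(5*x^2 + 6)^2)
Substitute x = B_t and multiply the f'' term by 1/2:
  drift     = (1/2) * (40*(6 - 5*x^2)/(3*(5*x^2 + 6)^2)) evaluated at B_t = 20*(6 - 5*B_t^2)/(3*(5*B_t^2 + 6)^2)
  diffusion = (40*x/(3*(5*x^2 + 6))) evaluated at B_t = 40*B_t/(3*(5*B_t^2 + 6))
Therefore d(4*log(B_t^2 + 6/5)/3) = (20*(6 - 5*B_t^2)/(3*(5*B_t^2 + 6)^2)) dt + (40*B_t/(3*(5*B_t^2 + 6))) dB_t.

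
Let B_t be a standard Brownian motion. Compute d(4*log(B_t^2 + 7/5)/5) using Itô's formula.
d(4*log(B_t^2 + 7/5)/5) = (4*(7 - 5*B_t^2)/(5*B_t^2 + 7)^2) dt + (8*B_t/(5*B_t^2 + 7)) dB_t

Itô's formula for f(B_t) gives d f(B_t) = f'(B_t) dB_t + (1/2) f''(B_t) dt. Compute derivatives of f(x) = 4*log(x^2 + 7/5)/5:
  f'(x)  = 8*x/(5*x^2 + 7)
  f''(x) = 8*(7 - 5*x^2)/(5*x^2 + 7)^2
Substitute x = B_t and multiply the f'' term by 1/2:
  drift     = (1/2) * (8*(7 - 5*x^2)/(5*x^2 + 7)^2) evaluated at B_t = 4*(7 - 5*B_t^2)/(5*B_t^2 + 7)^2
  diffusion = (8*x/(5*x^2 + 7)) evaluated at B_t = 8*B_t/(5*B_t^2 + 7)
Therefore d(4*log(B_t^2 + 7/5)/5) = (4*(7 - 5*B_t^2)/(5*B_t^2 + 7)^2) dt + (8*B_t/(5*B_t^2 + 7)) dB_t.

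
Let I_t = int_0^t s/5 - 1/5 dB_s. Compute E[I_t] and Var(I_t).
E[I_t] = 0; Var(I_t) = t*(t^2 - 3*t + 3)/75

The Itô integral of a deterministic integrand f(s) has mean 0 because each increment f(s) * (B_{s+ds} - B_s) has mean 0. By the Itô isometry:
  Var( int_0^t f(s) dB_s ) = E[ (int_0^t f(s) dB_s)^2 ] = int_0^t f(s)^2 ds.
Here f(s) = s/5 - 1/5, so f(s)^2 = (s - 1)^2/25. Integrate:
  int_0^t ((s - 1)^2/25) ds = t*(t^2 - 3*t + 3)/75.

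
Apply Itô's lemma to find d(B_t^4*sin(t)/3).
d(B_t^4*sin(t)/3) = (B_t^2*(B_t^2*cos(t) + 6*sin(t))/3) dt + (4*B_t^3*sin(t)/3) dB_t

Itô's formula for f(t, x): d f(t, B_t) = (f_t + (1/2) f_xx) dt + f_x dB_t. Compute partials of f(t, x) = x^4*sin(t)/3:
  f_t(t,x)  = x^4*cos(t)/3
  f_x(t,x)  = 4*x^3*sin(t)/3
  f_xx(t,x) = 4*x^2*sin(t)
Assemble drift = f_t + (1/2) f_xx = x^2*(x^2*cos(t) + 6*sin(t))/3 and diffusion = f_x = 4*x^3*sin(t)/3. Substituting x = B_t:
  d(B_t^4*sin(t)/3) = (B_t^2*(B_t^2*cos(t) + 6*sin(t))/3) dt + (4*B_t^3*sin(t)/3) dB_t.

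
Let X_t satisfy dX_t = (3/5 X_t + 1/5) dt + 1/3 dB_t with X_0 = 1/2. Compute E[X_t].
E[X_t] = 5*exp(3*t/5)/6 - 1/3

Taking expectations and using E[dB_t] = 0, the mean m(t) = E[X_t] satisfies the ODE m'(t) = a m(t) + b with m(0) = x_0. With a = 3/5, b = 1/5, x_0 = 1/2, the solution is
  m(t) = x_0 * exp(a t) + (b/a) * (exp(a t) - 1)
       = (1/2) * exp((3/5) t) + ((1/5)/(3/5)) * (exp((3/5) t) - 1)
       = 5*exp(3*t/5)/6 - 1/3.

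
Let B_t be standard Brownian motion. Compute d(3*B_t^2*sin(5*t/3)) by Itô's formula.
d(3*B_t^2*sin(5*t/3)) = (5*B_t^2*cos(5*t/3) + 3*sin(5*t/3)) dt + (6*B_t*sin(5*t/3)) dB_t

Itô's formula for f(t, x): d f(t, B_t) = (f_t + (1/2) f_xx) dt + f_x dB_t. Compute partials of f(t, x) = 3*x^2*sin(5*t/3):
  f_t(t,x)  = 5*x^2*cos(5*t/3)
  f_x(t,x)  = 6*x*sin(5*t/3)
  f_xx(t,x) = 6*sin(5*t/3)
Assemble drift = f_t + (1/2) f_xx = 5*x^2*cos(5*t/3) + 3*sin(5*t/3) and diffusion = f_x = 6*x*sin(5*t/3). Substituting x = B_t:
  d(3*B_t^2*sin(5*t/3)) = (5*B_t^2*cos(5*t/3) + 3*sin(5*t/3)) dt + (6*B_t*sin(5*t/3)) dB_t.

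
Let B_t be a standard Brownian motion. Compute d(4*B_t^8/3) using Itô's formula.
d(4*B_t^8/3) = (112*B_t^6/3) dt + (32*B_t^7/3) dB_t

Itô's formula for f(B_t) gives d f(B_t) = f'(B_t) dB_t + (1/2) f''(B_t) dt. Compute derivatives of f(x) = 4*x^8/3:
  f'(x)  = 32*x^7/3
  f''(x) = 224*x^6/3
Substitute x = B_t and multiply the f'' term by 1/2:
  drift     = (1/2) * (224*x^6/3) evaluated at B_t = 112*B_t^6/3
  diffusion = (32*x^7/3) evaluated at B_t = 32*B_t^7/3
Therefore d(4*B_t^8/3) = (112*B_t^6/3) dt + (32*B_t^7/3) dB_t.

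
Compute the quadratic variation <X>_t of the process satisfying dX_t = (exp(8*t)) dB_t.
<X>_t = exp(16*t)/16 - 1/16

For an Itô process dX_t = a(t) dt + b(t) dB_t, the quadratic variation is <X>_t = int_0^t b(s)^2 ds (the drift term does not contribute). Here b(s) = exp(8*s), so
  b(s)^2 = exp(16*s).
Integrating from 0 to t:
  <X>_t = int_0^t (exp(16*s)) ds = exp(16*t)/16 - 1/16.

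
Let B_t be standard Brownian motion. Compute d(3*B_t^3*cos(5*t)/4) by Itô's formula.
d(3*B_t^3*cos(5*t)/4) = (3*B_t*(-5*B_t^2*sin(5*t) + 3*cos(5*t))/4) dt + (9*B_t^2*cos(5*t)/4) dB_t

Itô's formula for f(t, x): d f(t, B_t) = (f_t + (1/2) f_xx) dt + f_x dB_t. Compute partials of f(t, x) = 3*x^3*cos(5*t)/4:
  f_t(t,x)  = -15*x^3*sin(5*t)/4
  f_x(t,x)  = 9*x^2*cos(5*t)/4
  f_xx(t,x) = 9*x*cos(5*t)/2
Assemble drift = f_t + (1/2) f_xx = 3*x*(-5*x^2*sin(5*t) + 3*cos(5*t))/4 and diffusion = f_x = 9*x^2*cos(5*t)/4. Substituting x = B_t:
  d(3*B_t^3*cos(5*t)/4) = (3*B_t*(-5*B_t^2*sin(5*t) + 3*cos(5*t))/4) dt + (9*B_t^2*cos(5*t)/4) dB_t.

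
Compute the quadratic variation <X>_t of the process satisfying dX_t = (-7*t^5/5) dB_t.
<X>_t = 49*t^11/275

For an Itô process dX_t = a(t) dt + b(t) dB_t, the quadratic variation is <X>_t = int_0^t b(s)^2 ds (the drift term does not contribute). Here b(s) = -7*s^5/5, so
  b(s)^2 = 49*s^10/25.
Integrating from 0 to t:
  <X>_t = int_0^t (49*s^10/25) ds = 49*t^11/275.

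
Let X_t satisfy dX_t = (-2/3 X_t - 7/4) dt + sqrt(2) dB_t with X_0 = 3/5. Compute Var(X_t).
Var(X_t) = 3/2 - 3*exp(-4*t/3)/2

The variance V(t) = Var(X_t) satisfies V'(t) = 2 a V(t) + c^2 with V(0) = 0 (drift coefficient is linear in X, diffusion is constant). With a = -2/3, c = sqrt(2), the solution is
  V(t) = (c^2 / (2 a)) * (exp(2 a t) - 1)
       = (sqrt(2)^2 / (2*(-2/3))) * (exp((-4/3) t) - 1)
       = 3/2 - 3*exp(-4*t/3)/2.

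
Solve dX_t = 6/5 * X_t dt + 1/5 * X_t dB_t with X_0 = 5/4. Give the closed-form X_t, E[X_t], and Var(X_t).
X_t = 5/4 * exp((59/50) t + (1/5) B_t); E[X_t] = 5*exp(6*t/5)/4; Var(X_t) = 25*(exp(t/25) - 1)*exp(12*t/5)/16

For GBM dX = mu X dt + sigma X dB with X_0 = x_0, apply Itô to Y = log X: dY = (mu - sigma^2/2) dt + sigma dB, so Y_t = log(x_0) + (mu - sigma^2/2) t + sigma B_t and hence X_t = x_0 * exp((mu - sigma^2/2) t + sigma B_t).
With mu = 6/5, sigma = 1/5, x_0 = 5/4, this gives:
  X_t = 5/4 * exp((59/50) * t + (1/5) * B_t).
Since sigma*B_t ~ Normal(0, sigma^2 t), E[exp(sigma*B_t)] = exp(sigma^2 t / 2); so E[X_t] = x_0 * exp((mu - sigma^2/2) t) * exp(sigma^2 t / 2) = x_0 * exp(mu t) = 5*exp(6*t/5)/4.
Var(X_t) = E[X_t^2] - (E[X_t])^2 = x_0^2 * exp(2 mu t) * (exp(sigma^2 t) - 1) = 25*(exp(t/25) - 1)*exp(12*t/5)/16.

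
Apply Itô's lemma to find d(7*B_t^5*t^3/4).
d(7*B_t^5*t^3/4) = (7*B_t^3*t^2*(3*B_t^2 + 10*t)/4) dt + (35*B_t^4*t^3/4) dB_t

Itô's formula for f(t, x): d f(t, B_t) = (f_t + (1/2) f_xx) dt + f_x dB_t. Compute partials of f(t, x) = 7*t^3*x^5/4:
  f_t(t,x)  = 21*t^2*x^5/4
  f_x(t,x)  = 35*t^3*x^4/4
  f_xx(t,x) = 35*t^3*x^3
Assemble drift = f_t + (1/2) f_xx = 7*t^2*x^3*(10*t + 3*x^2)/4 and diffusion = f_x = 35*t^3*x^4/4. Substituting x = B_t:
  d(7*B_t^5*t^3/4) = (7*B_t^3*t^2*(3*B_t^2 + 10*t)/4) dt + (35*B_t^4*t^3/4) dB_t.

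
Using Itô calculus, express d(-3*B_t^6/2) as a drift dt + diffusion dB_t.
d(-3*B_t^6/2) = (-45*B_t^4/2) dt + (-9*B_t^5) dB_t

Itô's formula for f(B_t) gives d f(B_t) = f'(B_t) dB_t + (1/2) f''(B_t) dt. Compute derivatives of f(x) = -3*x^6/2:
  f'(x)  = -9*x^5
  f''(x) = -45*x^4
Substitute x = B_t and multiply the f'' term by 1/2:
  drift     = (1/2) * (-45*x^4) evaluated at B_t = -45*B_t^4/2
  diffusion = (-9*x^5) evaluated at B_t = -9*B_t^5
Therefore d(-3*B_t^6/2) = (-45*B_t^4/2) dt + (-9*B_t^5) dB_t.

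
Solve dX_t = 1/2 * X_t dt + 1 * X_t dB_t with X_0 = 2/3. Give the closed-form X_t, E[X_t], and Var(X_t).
X_t = 2/3 * exp((0) t + (1) B_t); E[X_t] = 2*exp(t/2)/3; Var(X_t) = 4*(exp(t) - 1)*exp(t)/9

For GBM dX = mu X dt + sigma X dB with X_0 = x_0, apply Itô to Y = log X: dY = (mu - sigma^2/2) dt + sigma dB, so Y_t = log(x_0) + (mu - sigma^2/2) t + sigma B_t and hence X_t = x_0 * exp((mu - sigma^2/2) t + sigma B_t).
With mu = 1/2, sigma = 1, x_0 = 2/3, this gives:
  X_t = 2/3 * exp((0) * t + (1) * B_t).
Since sigma*B_t ~ Normal(0, sigma^2 t), E[exp(sigma*B_t)] = exp(sigma^2 t / 2); so E[X_t] = x_0 * exp((mu - sigma^2/2) t) * exp(sigma^2 t / 2) = x_0 * exp(mu t) = 2*exp(t/2)/3.
Var(X_t) = E[X_t^2] - (E[X_t])^2 = x_0^2 * exp(2 mu t) * (exp(sigma^2 t) - 1) = 4*(exp(t) - 1)*exp(t)/9.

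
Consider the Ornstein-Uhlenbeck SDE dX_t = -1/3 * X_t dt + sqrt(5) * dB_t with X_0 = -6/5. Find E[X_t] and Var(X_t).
E[X_t] = -6*exp(-t/3)/5; Var(X_t) = 15/2 - 15*exp(-2*t/3)/2

The OU SDE dX = -theta X dt + sigma dB admits the integrating factor exp(theta t): d(exp(theta t) X_t) = sigma exp(theta t) dB_t. Integrating from 0 to t:
  X_t = x_0 * exp(-theta t) + sigma * int_0^t exp(-theta (t-s)) dB_s.
The Itô integral has mean 0 and (by the Itô isometry) variance sigma^2 * int_0^t exp(-2 theta (t - s)) ds = sigma^2 * (1 - exp(-2 theta t)) / (2 theta).
With theta = 1/3, sigma = sqrt(5), x_0 = -6/5:
  E[X_t] = -6/5 * exp(-1/3 t) = -6*exp(-t/3)/5
  Var(X_t) = (sqrt(5))^2 * (1 - exp(-2*1/3 t)) / (2 * 1/3) = 15/2 - 15*exp(-2*t/3)/2.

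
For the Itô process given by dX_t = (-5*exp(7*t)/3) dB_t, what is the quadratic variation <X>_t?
<X>_t = 25*exp(14*t)/126 - 25/126

For an Itô process dX_t = a(t) dt + b(t) dB_t, the quadratic variation is <X>_t = int_0^t b(s)^2 ds (the drift term does not contribute). Here b(s) = -5*exp(7*s)/3, so
  b(s)^2 = 25*exp(14*s)/9.
Integrating from 0 to t:
  <X>_t = int_0^t (25*exp(14*s)/9) ds = 25*exp(14*t)/126 - 25/126.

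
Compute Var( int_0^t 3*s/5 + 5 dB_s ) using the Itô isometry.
Var = t*(3*t^2 + 75*t + 625)/25

The Itô integral of a deterministic integrand f(s) has mean 0 because each increment f(s) * (B_{s+ds} - B_s) has mean 0. By the Itô isometry:
  Var( int_0^t f(s) dB_s ) = E[ (int_0^t f(s) dB_s)^2 ] = int_0^t f(s)^2 ds.
Here f(s) = 3*s/5 + 5, so f(s)^2 = (3*s + 25)^2/25. Integrate:
  int_0^t ((3*s + 25)^2/25) ds = t*(3*t^2 + 75*t + 625)/25.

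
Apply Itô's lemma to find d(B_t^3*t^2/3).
d(B_t^3*t^2/3) = (B_t*t*(2*B_t^2 + 3*t)/3) dt + (B_t^2*t^2) dB_t

Itô's formula for f(t, x): d f(t, B_t) = (f_t + (1/2) f_xx) dt + f_x dB_t. Compute partials of f(t, x) = t^2*x^3/3:
  f_t(t,x)  = 2*t*x^3/3
  f_x(t,x)  = t^2*x^2
  f_xx(t,x) = 2*t^2*x
Assemble drift = f_t + (1/2) f_xx = t*x*(3*t + 2*x^2)/3 and diffusion = f_x = t^2*x^2. Substituting x = B_t:
  d(B_t^3*t^2/3) = (B_t*t*(2*B_t^2 + 3*t)/3) dt + (B_t^2*t^2) dB_t.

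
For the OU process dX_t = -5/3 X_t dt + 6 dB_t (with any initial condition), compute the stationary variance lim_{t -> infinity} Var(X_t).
lim Var(X_t) = 54/5

The OU SDE dX = -theta X dt + sigma dB admits the integrating factor exp(theta t): d(exp(theta t) X_t) = sigma exp(theta t) dB_t. Integrating from 0 to t gives X_t = x_0 * exp(-theta t) + sigma * int_0^t exp(-theta (t-s)) dB_s for any initial x_0. The Itô integral has variance (by the Itô isometry) sigma^2 * int_0^t exp(-2 theta (t - s)) ds = sigma^2 * (1 - exp(-2 theta t)) / (2 theta), independent of x_0.
With theta = 5/3, sigma = 6:
  Var(X_t) = (6)^2 * (1 - exp(-2*5/3 t)) / (2 * 5/3) = 54/5 - 54*exp(-10*t/3)/5.
As t -> infinity, exp(-2*5/3 t) -> 0, so the stationary variance is sigma^2 / (2 theta) = 54/5.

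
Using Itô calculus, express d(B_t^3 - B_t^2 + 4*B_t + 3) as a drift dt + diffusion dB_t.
d(B_t^3 - B_t^2 + 4*B_t + 3) = (3*B_t - 1) dt + (3*B_t^2 - 2*B_t + 4) dB_t

Itô's formula for f(B_t) gives d f(B_t) = f'(B_t) dB_t + (1/2) f''(B_t) dt. Compute derivatives of f(x) = x^3 - x^2 + 4*x + 3:
  f'(x)  = 3*x^2 - 2*x + 4
  f''(x) = 6*x - 2
Substitute x = B_t and multiply the f'' term by 1/2:
  drift     = (1/2) * (6*x - 2) evaluated at B_t = 3*B_t - 1
  diffusion = (3*x^2 - 2*x + 4) evaluated at B_t = 3*B_t^2 - 2*B_t + 4
Therefore d(B_t^3 - B_t^2 + 4*B_t + 3) = (3*B_t - 1) dt + (3*B_t^2 - 2*B_t + 4) dB_t.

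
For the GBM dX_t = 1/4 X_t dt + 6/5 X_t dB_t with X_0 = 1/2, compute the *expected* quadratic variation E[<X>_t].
E[<X>_t] = 18*exp(97*t/50)/97 - 18/97

<X>_t = int_0^t ((6/5) * X_s)^2 ds. Taking expectation inside the integral: E[<X>_t] = (6/5)^2 * int_0^t E[X_s^2] ds. For GBM, E[X_s^2] = x_0^2 * exp((2 mu + sigma^2) s). Integrating:
  E[<X>_t] = (6/5)^2 * (1/2)^2 * (exp((2*(1/4) + (6/5)^2) t) - 1) / (2*(1/4) + (6/5)^2)
           = (6/5)^2 * (1/2)^2 * (exp((97/50) t) - 1) / (97/50) = 18*exp(97*t/50)/97 - 18/97.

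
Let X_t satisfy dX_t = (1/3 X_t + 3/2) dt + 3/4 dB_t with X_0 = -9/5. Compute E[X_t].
E[X_t] = 27*exp(t/3)/10 - 9/2

Taking expectations and using E[dB_t] = 0, the mean m(t) = E[X_t] satisfies the ODE m'(t) = a m(t) + b with m(0) = x_0. With a = 1/3, b = 3/2, x_0 = -9/5, the solution is
  m(t) = x_0 * exp(a t) + (b/a) * (exp(a t) - 1)
       = (-9/5) * exp((1/3) t) + ((3/2)/(1/3)) * (exp((1/3) t) - 1)
       = 27*exp(t/3)/10 - 9/2.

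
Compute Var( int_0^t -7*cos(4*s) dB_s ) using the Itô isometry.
Var = 49*t/2 + 49*sin(4*t)*cos(4*t)/8

The Itô integral of a deterministic integrand f(s) has mean 0 because each increment f(s) * (B_{s+ds} - B_s) has mean 0. By the Itô isometry:
  Var( int_0^t f(s) dB_s ) = E[ (int_0^t f(s) dB_s)^2 ] = int_0^t f(s)^2 ds.
Here f(s) = -7*cos(4*s), so f(s)^2 = 49*cos(4*s)^2. Integrate:
  int_0^t (49*cos(4*s)^2) ds = 49*t/2 + 49*sin(4*t)*cos(4*t)/8.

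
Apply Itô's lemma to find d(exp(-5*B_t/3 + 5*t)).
d(exp(-5*B_t/3 + 5*t)) = (115*exp(-5*B_t/3 + 5*t)/18) dt + (-5*exp(-5*B_t/3 + 5*t)/3) dB_t

Itô's formula for f(t, x): d f(t, B_t) = (f_t + (1/2) f_xx) dt + f_x dB_t. Compute partials of f(t, x) = exp(5*t - 5*x/3):
  f_t(t,x)  = 5*exp(5*t - 5*x/3)
  f_x(t,x)  = -5*exp(5*t - 5*x/3)/3
  f_xx(t,x) = 25*exp(5*t - 5*x/3)/9
Assemble drift = f_t + (1/2) f_xx = 115*exp(5*t - 5*x/3)/18 and diffusion = f_x = -5*exp(5*t - 5*x/3)/3. Substituting x = B_t:
  d(exp(-5*B_t/3 + 5*t)) = (115*exp(-5*B_t/3 + 5*t)/18) dt + (-5*exp(-5*B_t/3 + 5*t)/3) dB_t.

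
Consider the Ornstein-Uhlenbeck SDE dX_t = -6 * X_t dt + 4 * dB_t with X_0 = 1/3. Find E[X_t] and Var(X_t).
E[X_t] = exp(-6*t)/3; Var(X_t) = 4/3 - 4*exp(-12*t)/3

The OU SDE dX = -theta X dt + sigma dB admits the integrating factor exp(theta t): d(exp(theta t) X_t) = sigma exp(theta t) dB_t. Integrating from 0 to t:
  X_t = x_0 * exp(-theta t) + sigma * int_0^t exp(-theta (t-s)) dB_s.
The Itô integral has mean 0 and (by the Itô isometry) variance sigma^2 * int_0^t exp(-2 theta (t - s)) ds = sigma^2 * (1 - exp(-2 theta t)) / (2 theta).
With theta = 6, sigma = 4, x_0 = 1/3:
  E[X_t] = 1/3 * exp(-6 t) = exp(-6*t)/3
  Var(X_t) = (4)^2 * (1 - exp(-2*6 t)) / (2 * 6) = 4/3 - 4*exp(-12*t)/3.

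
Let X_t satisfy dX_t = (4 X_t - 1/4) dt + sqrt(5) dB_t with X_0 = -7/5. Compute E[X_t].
E[X_t] = 1/16 - 117*exp(4*t)/80

Taking expectations and using E[dB_t] = 0, the mean m(t) = E[X_t] satisfies the ODE m'(t) = a m(t) + b with m(0) = x_0. With a = 4, b = -1/4, x_0 = -7/5, the solution is
  m(t) = x_0 * exp(a t) + (b/a) * (exp(a t) - 1)
       = (-7/5) * exp(4 t) + ((-1/4)/4) * (exp(4 t) - 1)
       = 1/16 - 117*exp(4*t)/80.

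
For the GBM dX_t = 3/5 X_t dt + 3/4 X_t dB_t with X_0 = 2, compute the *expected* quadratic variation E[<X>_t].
E[<X>_t] = 60*exp(141*t/80)/47 - 60/47

<X>_t = int_0^t ((3/4) * X_s)^2 ds. Taking expectation inside the integral: E[<X>_t] = (3/4)^2 * int_0^t E[X_s^2] ds. For GBM, E[X_s^2] = x_0^2 * exp((2 mu + sigma^2) s). Integrating:
  E[<X>_t] = (3/4)^2 * 2^2 * (exp((2*(3/5) + (3/4)^2) t) - 1) / (2*(3/5) + (3/4)^2)
           = (3/4)^2 * 2^2 * (exp((141/80) t) - 1) / (141/80) = 60*exp(141*t/80)/47 - 60/47.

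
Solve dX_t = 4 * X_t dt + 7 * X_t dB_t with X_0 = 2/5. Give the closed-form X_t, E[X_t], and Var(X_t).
X_t = 2/5 * exp((-41/2) t + (7) B_t); E[X_t] = 2*exp(4*t)/5; Var(X_t) = 4*(exp(49*t) - 1)*exp(8*t)/25

For GBM dX = mu X dt + sigma X dB with X_0 = x_0, apply Itô to Y = log X: dY = (mu - sigma^2/2) dt + sigma dB, so Y_t = log(x_0) + (mu - sigma^2/2) t + sigma B_t and hence X_t = x_0 * exp((mu - sigma^2/2) t + sigma B_t).
With mu = 4, sigma = 7, x_0 = 2/5, this gives:
  X_t = 2/5 * exp((-41/2) * t + (7) * B_t).
Since sigma*B_t ~ Normal(0, sigma^2 t), E[exp(sigma*B_t)] = exp(sigma^2 t / 2); so E[X_t] = x_0 * exp((mu - sigma^2/2) t) * exp(sigma^2 t / 2) = x_0 * exp(mu t) = 2*exp(4*t)/5.
Var(X_t) = E[X_t^2] - (E[X_t])^2 = x_0^2 * exp(2 mu t) * (exp(sigma^2 t) - 1) = 4*(exp(49*t) - 1)*exp(8*t)/25.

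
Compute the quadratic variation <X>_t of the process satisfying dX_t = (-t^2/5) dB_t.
<X>_t = t^5/125

For an Itô process dX_t = a(t) dt + b(t) dB_t, the quadratic variation is <X>_t = int_0^t b(s)^2 ds (the drift term does not contribute). Here b(s) = -s^2/5, so
  b(s)^2 = s^4/25.
Integrating from 0 to t:
  <X>_t = int_0^t (s^4/25) ds = t^5/125.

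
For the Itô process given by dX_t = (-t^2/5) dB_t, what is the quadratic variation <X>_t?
<X>_t = t^5/125

For an Itô process dX_t = a(t) dt + b(t) dB_t, the quadratic variation is <X>_t = int_0^t b(s)^2 ds (the drift term does not contribute). Here b(s) = -s^2/5, so
  b(s)^2 = s^4/25.
Integrating from 0 to t:
  <X>_t = int_0^t (s^4/25) ds = t^5/125.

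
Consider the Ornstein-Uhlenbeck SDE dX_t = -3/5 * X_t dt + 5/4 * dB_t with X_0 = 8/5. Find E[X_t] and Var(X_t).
E[X_t] = 8*exp(-3*t/5)/5; Var(X_t) = 125/96 - 125*exp(-6*t/5)/96

The OU SDE dX = -theta X dt + sigma dB admits the integrating factor exp(theta t): d(exp(theta t) X_t) = sigma exp(theta t) dB_t. Integrating from 0 to t:
  X_t = x_0 * exp(-theta t) + sigma * int_0^t exp(-theta (t-s)) dB_s.
The Itô integral has mean 0 and (by the Itô isometry) variance sigma^2 * int_0^t exp(-2 theta (t - s)) ds = sigma^2 * (1 - exp(-2 theta t)) / (2 theta).
With theta = 3/5, sigma = 5/4, x_0 = 8/5:
  E[X_t] = 8/5 * exp(-3/5 t) = 8*exp(-3*t/5)/5
  Var(X_t) = (5/4)^2 * (1 - exp(-2*3/5 t)) / (2 * 3/5) = 125/96 - 125*exp(-6*t/5)/96.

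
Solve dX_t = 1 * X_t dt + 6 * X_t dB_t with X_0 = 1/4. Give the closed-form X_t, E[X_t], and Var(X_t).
X_t = 1/4 * exp((-17) t + (6) B_t); E[X_t] = exp(t)/4; Var(X_t) = (exp(36*t) - 1)*exp(2*t)/16

For GBM dX = mu X dt + sigma X dB with X_0 = x_0, apply Itô to Y = log X: dY = (mu - sigma^2/2) dt + sigma dB, so Y_t = log(x_0) + (mu - sigma^2/2) t + sigma B_t and hence X_t = x_0 * exp((mu - sigma^2/2) t + sigma B_t).
With mu = 1, sigma = 6, x_0 = 1/4, this gives:
  X_t = 1/4 * exp((-17) * t + (6) * B_t).
Since sigma*B_t ~ Normal(0, sigma^2 t), E[exp(sigma*B_t)] = exp(sigma^2 t / 2); so E[X_t] = x_0 * exp((mu - sigma^2/2) t) * exp(sigma^2 t / 2) = x_0 * exp(mu t) = exp(t)/4.
Var(X_t) = E[X_t^2] - (E[X_t])^2 = x_0^2 * exp(2 mu t) * (exp(sigma^2 t) - 1) = (exp(36*t) - 1)*exp(2*t)/16.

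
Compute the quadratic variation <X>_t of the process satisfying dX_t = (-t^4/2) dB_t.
<X>_t = t^9/36

For an Itô process dX_t = a(t) dt + b(t) dB_t, the quadratic variation is <X>_t = int_0^t b(s)^2 ds (the drift term does not contribute). Here b(s) = -s^4/2, so
  b(s)^2 = s^8/4.
Integrating from 0 to t:
  <X>_t = int_0^t (s^8/4) ds = t^9/36.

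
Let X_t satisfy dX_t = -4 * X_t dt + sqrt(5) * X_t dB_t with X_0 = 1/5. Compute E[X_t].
E[X_t] = exp(-4*t)/5

For GBM dX = mu X dt + sigma X dB with X_0 = x_0, apply Itô to Y = log X: dY = (mu - sigma^2/2) dt + sigma dB, so Y_t = log(x_0) + (mu - sigma^2/2) t + sigma B_t and hence X_t = x_0 * exp((mu - sigma^2/2) t + sigma B_t).
With mu = -4, sigma = sqrt(5), x_0 = 1/5, this gives:
  X_t = 1/5 * exp((-13/2) * t + (sqrt(5)) * B_t).
Since sigma*B_t ~ Normal(0, sigma^2 t), E[exp(sigma*B_t)] = exp(sigma^2 t / 2); so E[X_t] = x_0 * exp((mu - sigma^2/2) t) * exp(sigma^2 t / 2) = x_0 * exp(mu t) = exp(-4*t)/5.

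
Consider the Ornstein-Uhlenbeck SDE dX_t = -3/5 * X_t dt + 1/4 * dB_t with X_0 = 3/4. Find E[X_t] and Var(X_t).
E[X_t] = 3*exp(-3*t/5)/4; Var(X_t) = 5/96 - 5*exp(-6*t/5)/96

The OU SDE dX = -theta X dt + sigma dB admits the integrating factor exp(theta t): d(exp(theta t) X_t) = sigma exp(theta t) dB_t. Integrating from 0 to t:
  X_t = x_0 * exp(-theta t) + sigma * int_0^t exp(-theta (t-s)) dB_s.
The Itô integral has mean 0 and (by the Itô isometry) variance sigma^2 * int_0^t exp(-2 theta (t - s)) ds = sigma^2 * (1 - exp(-2 theta t)) / (2 theta).
With theta = 3/5, sigma = 1/4, x_0 = 3/4:
  E[X_t] = 3/4 * exp(-3/5 t) = 3*exp(-3*t/5)/4
  Var(X_t) = (1/4)^2 * (1 - exp(-2*3/5 t)) / (2 * 3/5) = 5/96 - 5*exp(-6*t/5)/96.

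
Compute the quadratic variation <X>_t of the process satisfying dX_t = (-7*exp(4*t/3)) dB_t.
<X>_t = 147*exp(8*t/3)/8 - 147/8

For an Itô process dX_t = a(t) dt + b(t) dB_t, the quadratic variation is <X>_t = int_0^t b(s)^2 ds (the drift term does not contribute). Here b(s) = -7*exp(4*s/3), so
  b(s)^2 = 49*exp(8*s/3).
Integrating from 0 to t:
  <X>_t = int_0^t (49*exp(8*s/3)) ds = 147*exp(8*t/3)/8 - 147/8.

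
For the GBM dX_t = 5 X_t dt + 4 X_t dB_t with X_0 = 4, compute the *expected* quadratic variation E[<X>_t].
E[<X>_t] = 128*exp(26*t)/13 - 128/13

<X>_t = int_0^t (4 * X_s)^2 ds. Taking expectation inside the integral: E[<X>_t] = 4^2 * int_0^t E[X_s^2] ds. For GBM, E[X_s^2] = x_0^2 * exp((2 mu + sigma^2) s). Integrating:
  E[<X>_t] = 4^2 * 4^2 * (exp((2*5 + 4^2) t) - 1) / (2*5 + 4^2)
           = 4^2 * 4^2 * (exp(26 t) - 1) / 26 = 128*exp(26*t)/13 - 128/13.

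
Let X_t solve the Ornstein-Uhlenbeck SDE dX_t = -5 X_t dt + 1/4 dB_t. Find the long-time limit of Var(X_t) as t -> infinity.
lim Var(X_t) = 1/160

The OU SDE dX = -theta X dt + sigma dB admits the integrating factor exp(theta t): d(exp(theta t) X_t) = sigma exp(theta t) dB_t. Integrating from 0 to t gives X_t = x_0 * exp(-theta t) + sigma * int_0^t exp(-theta (t-s)) dB_s for any initial x_0. The Itô integral has variance (by the Itô isometry) sigma^2 * int_0^t exp(-2 theta (t - s)) ds = sigma^2 * (1 - exp(-2 theta t)) / (2 theta), independent of x_0.
With theta = 5, sigma = 1/4:
  Var(X_t) = (1/4)^2 * (1 - exp(-2*5 t)) / (2 * 5) = 1/160 - exp(-10*t)/160.
As t -> infinity, exp(-2*5 t) -> 0, so the stationary variance is sigma^2 / (2 theta) = 1/160.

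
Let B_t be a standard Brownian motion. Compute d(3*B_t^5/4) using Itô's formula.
d(3*B_t^5/4) = (15*B_t^3/2) dt + (15*B_t^4/4) dB_t

Itô's formula for f(B_t) gives d f(B_t) = f'(B_t) dB_t + (1/2) f''(B_t) dt. Compute derivatives of f(x) = 3*x^5/4:
  f'(x)  = 15*x^4/4
  f''(x) = 15*x^3
Substitute x = B_t and multiply the f'' term by 1/2:
  drift     = (1/2) * (15*x^3) evaluated at B_t = 15*B_t^3/2
  diffusion = (15*x^4/4) evaluated at B_t = 15*B_t^4/4
Therefore d(3*B_t^5/4) = (15*B_t^3/2) dt + (15*B_t^4/4) dB_t.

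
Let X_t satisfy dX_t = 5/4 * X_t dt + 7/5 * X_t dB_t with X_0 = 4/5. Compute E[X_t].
E[X_t] = 4*exp(5*t/4)/5

For GBM dX = mu X dt + sigma X dB with X_0 = x_0, apply Itô to Y = log X: dY = (mu - sigma^2/2) dt + sigma dB, so Y_t = log(x_0) + (mu - sigma^2/2) t + sigma B_t and hence X_t = x_0 * exp((mu - sigma^2/2) t + sigma B_t).
With mu = 5/4, sigma = 7/5, x_0 = 4/5, this gives:
  X_t = 4/5 * exp((27/100) * t + (7/5) * B_t).
Since sigma*B_t ~ Normal(0, sigma^2 t), E[exp(sigma*B_t)] = exp(sigma^2 t / 2); so E[X_t] = x_0 * exp((mu - sigma^2/2) t) * exp(sigma^2 t / 2) = x_0 * exp(mu t) = 4*exp(5*t/4)/5.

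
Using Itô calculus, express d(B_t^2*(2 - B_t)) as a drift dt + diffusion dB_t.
d(B_t^2*(2 - B_t)) = (2 - 3*B_t) dt + (B_t*(4 - 3*B_t)) dB_t

Itô's formula for f(B_t) gives d f(B_t) = f'(B_t) dB_t + (1/2) f''(B_t) dt. Compute derivatives of f(x) = x^2*(2 - x):
  f'(x)  = x*(4 - 3*x)
  f''(x) = 4 - 6*x
Substitute x = B_t and multiply the f'' term by 1/2:
  drift     = (1/2) * (4 - 6*x) evaluated at B_t = 2 - 3*B_t
  diffusion = (x*(4 - 3*x)) evaluated at B_t = B_t*(4 - 3*B_t)
Therefore d(B_t^2*(2 - B_t)) = (2 - 3*B_t) dt + (B_t*(4 - 3*B_t)) dB_t.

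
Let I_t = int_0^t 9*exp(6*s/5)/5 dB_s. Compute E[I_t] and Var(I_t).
E[I_t] = 0; Var(I_t) = 27*exp(12*t/5)/20 - 27/20

The Itô integral of a deterministic integrand f(s) has mean 0 because each increment f(s) * (B_{s+ds} - B_s) has mean 0. By the Itô isometry:
  Var( int_0^t f(s) dB_s ) = E[ (int_0^t f(s) dB_s)^2 ] = int_0^t f(s)^2 ds.
Here f(s) = 9*exp(6*s/5)/5, so f(s)^2 = 81*exp(12*s/5)/25. Integrate:
  int_0^t (81*exp(12*s/5)/25) ds = 27*exp(12*t/5)/20 - 27/20.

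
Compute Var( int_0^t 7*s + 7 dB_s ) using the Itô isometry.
Var = 49*t*(t^2 + 3*t + 3)/3

The Itô integral of a deterministic integrand f(s) has mean 0 because each increment f(s) * (B_{s+ds} - B_s) has mean 0. By the Itô isometry:
  Var( int_0^t f(s) dB_s ) = E[ (int_0^t f(s) dB_s)^2 ] = int_0^t f(s)^2 ds.
Here f(s) = 7*s + 7, so f(s)^2 = 49*(s + 1)^2. Integrate:
  int_0^t (49*(s + 1)^2) ds = 49*t*(t^2 + 3*t + 3)/3.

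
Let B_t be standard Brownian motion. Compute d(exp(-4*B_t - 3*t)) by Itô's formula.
d(exp(-4*B_t - 3*t)) = (5*exp(-4*B_t - 3*t)) dt + (-4*exp(-4*B_t - 3*t)) dB_t

Itô's formula for f(t, x): d f(t, B_t) = (f_t + (1/2) f_xx) dt + f_x dB_t. Compute partials of f(t, x) = exp(-3*t - 4*x):
  f_t(t,x)  = -3*exp(-3*t - 4*x)
  f_x(t,x)  = -4*exp(-3*t - 4*x)
  f_xx(t,x) = 16*exp(-3*t - 4*x)
Assemble drift = f_t + (1/2) f_xx = 5*exp(-3*t - 4*x) and diffusion = f_x = -4*exp(-3*t - 4*x). Substituting x = B_t:
  d(exp(-4*B_t - 3*t)) = (5*exp(-4*B_t - 3*t)) dt + (-4*exp(-4*B_t - 3*t)) dB_t.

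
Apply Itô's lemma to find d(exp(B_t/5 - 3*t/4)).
d(exp(B_t/5 - 3*t/4)) = (-73*exp(B_t/5 - 3*t/4)/100) dt + (exp(B_t/5 - 3*t/4)/5) dB_t

Itô's formula for f(t, x): d f(t, B_t) = (f_t + (1/2) f_xx) dt + f_x dB_t. Compute partials of f(t, x) = exp(-3*t/4 + x/5):
  f_t(t,x)  = -3*exp(-3*t/4 + x/5)/4
  f_x(t,x)  = exp(-3*t/4 + x/5)/5
  f_xx(t,x) = exp(-3*t/4 + x/5)/25
Assemble drift = f_t + (1/2) f_xx = -73*exp(-3*t/4 + x/5)/100 and diffusion = f_x = exp(-3*t/4 + x/5)/5. Substituting x = B_t:
  d(exp(B_t/5 - 3*t/4)) = (-73*exp(B_t/5 - 3*t/4)/100) dt + (exp(B_t/5 - 3*t/4)/5) dB_t.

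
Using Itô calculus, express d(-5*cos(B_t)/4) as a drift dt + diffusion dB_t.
d(-5*cos(B_t)/4) = (5*cos(B_t)/8) dt + (5*sin(B_t)/4) dB_t

Itô's formula for f(B_t) gives d f(B_t) = f'(B_t) dB_t + (1/2) f''(B_t) dt. Compute derivatives of f(x) = -5*cos(x)/4:
  f'(x)  = 5*sin(x)/4
  f''(x) = 5*cos(x)/4
Substitute x = B_t and multiply the f'' term by 1/2:
  drift     = (1/2) * (5*cos(x)/4) evaluated at B_t = 5*cos(B_t)/8
  diffusion = (5*sin(x)/4) evaluated at B_t = 5*sin(B_t)/4
Therefore d(-5*cos(B_t)/4) = (5*cos(B_t)/8) dt + (5*sin(B_t)/4) dB_t.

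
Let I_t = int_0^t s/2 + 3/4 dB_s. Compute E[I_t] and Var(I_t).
E[I_t] = 0; Var(I_t) = t*(4*t^2 + 18*t + 27)/48

The Itô integral of a deterministic integrand f(s) has mean 0 because each increment f(s) * (B_{s+ds} - B_s) has mean 0. By the Itô isometry:
  Var( int_0^t f(s) dB_s ) = E[ (int_0^t f(s) dB_s)^2 ] = int_0^t f(s)^2 ds.
Here f(s) = s/2 + 3/4, so f(s)^2 = (2*s + 3)^2/16. Integrate:
  int_0^t ((2*s + 3)^2/16) ds = t*(4*t^2 + 18*t + 27)/48.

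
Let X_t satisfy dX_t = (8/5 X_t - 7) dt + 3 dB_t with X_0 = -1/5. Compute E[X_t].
E[X_t] = 35/8 - 183*exp(8*t/5)/40

Taking expectations and using E[dB_t] = 0, the mean m(t) = E[X_t] satisfies the ODE m'(t) = a m(t) + b with m(0) = x_0. With a = 8/5, b = -7, x_0 = -1/5, the solution is
  m(t) = x_0 * exp(a t) + (b/a) * (exp(a t) - 1)
       = (-1/5) * exp((8/5) t) + ((-7)/(8/5)) * (exp((8/5) t) - 1)
       = 35/8 - 183*exp(8*t/5)/40.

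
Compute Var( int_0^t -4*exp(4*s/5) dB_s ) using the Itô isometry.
Var = 10*exp(8*t/5) - 10

The Itô integral of a deterministic integrand f(s) has mean 0 because each increment f(s) * (B_{s+ds} - B_s) has mean 0. By the Itô isometry:
  Var( int_0^t f(s) dB_s ) = E[ (int_0^t f(s) dB_s)^2 ] = int_0^t f(s)^2 ds.
Here f(s) = -4*exp(4*s/5), so f(s)^2 = 16*exp(8*s/5). Integrate:
  int_0^t (16*exp(8*s/5)) ds = 10*exp(8*t/5) - 10.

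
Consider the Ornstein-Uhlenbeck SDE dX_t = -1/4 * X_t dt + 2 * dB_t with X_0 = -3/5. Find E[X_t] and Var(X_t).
E[X_t] = -3*exp(-t/4)/5; Var(X_t) = 8 - 8*exp(-t/2)

The OU SDE dX = -theta X dt + sigma dB admits the integrating factor exp(theta t): d(exp(theta t) X_t) = sigma exp(theta t) dB_t. Integrating from 0 to t:
  X_t = x_0 * exp(-theta t) + sigma * int_0^t exp(-theta (t-s)) dB_s.
The Itô integral has mean 0 and (by the Itô isometry) variance sigma^2 * int_0^t exp(-2 theta (t - s)) ds = sigma^2 * (1 - exp(-2 theta t)) / (2 theta).
With theta = 1/4, sigma = 2, x_0 = -3/5:
  E[X_t] = -3/5 * exp(-1/4 t) = -3*exp(-t/4)/5
  Var(X_t) = (2)^2 * (1 - exp(-2*1/4 t)) / (2 * 1/4) = 8 - 8*exp(-t/2).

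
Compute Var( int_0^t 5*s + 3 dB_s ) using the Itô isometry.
Var = t*(25*t^2 + 45*t + 27)/3

The Itô integral of a deterministic integrand f(s) has mean 0 because each increment f(s) * (B_{s+ds} - B_s) has mean 0. By the Itô isometry:
  Var( int_0^t f(s) dB_s ) = E[ (int_0^t f(s) dB_s)^2 ] = int_0^t f(s)^2 ds.
Here f(s) = 5*s + 3, so f(s)^2 = (5*s + 3)^2. Integrate:
  int_0^t ((5*s + 3)^2) ds = t*(25*t^2 + 45*t + 27)/3.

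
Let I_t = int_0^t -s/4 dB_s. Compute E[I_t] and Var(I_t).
E[I_t] = 0; Var(I_t) = t^3/48

The Itô integral of a deterministic integrand f(s) has mean 0 because each increment f(s) * (B_{s+ds} - B_s) has mean 0. By the Itô isometry:
  Var( int_0^t f(s) dB_s ) = E[ (int_0^t f(s) dB_s)^2 ] = int_0^t f(s)^2 ds.
Here f(s) = -s/4, so f(s)^2 = s^2/16. Integrate:
  int_0^t (s^2/16) ds = t^3/48.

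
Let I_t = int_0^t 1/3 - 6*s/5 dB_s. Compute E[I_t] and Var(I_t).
E[I_t] = 0; Var(I_t) = t*(108*t^2 - 90*t + 25)/225

The Itô integral of a deterministic integrand f(s) has mean 0 because each increment f(s) * (B_{s+ds} - B_s) has mean 0. By the Itô isometry:
  Var( int_0^t f(s) dB_s ) = E[ (int_0^t f(s) dB_s)^2 ] = int_0^t f(s)^2 ds.
Here f(s) = 1/3 - 6*s/5, so f(s)^2 = (18*s - 5)^2/225. Integrate:
  int_0^t ((18*s - 5)^2/225) ds = t*(108*t^2 - 90*t + 25)/225.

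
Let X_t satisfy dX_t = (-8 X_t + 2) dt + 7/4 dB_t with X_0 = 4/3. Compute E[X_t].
E[X_t] = 1/4 + 13*exp(-8*t)/12

Taking expectations and using E[dB_t] = 0, the mean m(t) = E[X_t] satisfies the ODE m'(t) = a m(t) + b with m(0) = x_0. With a = -8, b = 2, x_0 = 4/3, the solution is
  m(t) = x_0 * exp(a t) + (b/a) * (exp(a t) - 1)
       = (4/3) * exp((-8) t) + (2/(-8)) * (exp((-8) t) - 1)
       = 1/4 + 13*exp(-8*t)/12.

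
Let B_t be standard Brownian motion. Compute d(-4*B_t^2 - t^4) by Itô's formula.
d(-4*B_t^2 - t^4) = (-4*t^3 - 4) dt + (-8*B_t) dB_t

Itô's formula for f(t, x): d f(t, B_t) = (f_t + (1/2) f_xx) dt + f_x dB_t. Compute partials of f(t, x) = -t^4 - 4*x^2:
  f_t(t,x)  = -4*t^3
  f_x(t,x)  = -8*x
  f_xx(t,x) = -8
Assemble drift = f_t + (1/2) f_xx = -4*t^3 - 4 and diffusion = f_x = -8*x. Substituting x = B_t:
  d(-4*B_t^2 - t^4) = (-4*t^3 - 4) dt + (-8*B_t) dB_t.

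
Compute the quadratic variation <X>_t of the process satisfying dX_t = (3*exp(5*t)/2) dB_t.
<X>_t = 9*exp(10*t)/40 - 9/40

For an Itô process dX_t = a(t) dt + b(t) dB_t, the quadratic variation is <X>_t = int_0^t b(s)^2 ds (the drift term does not contribute). Here b(s) = 3*exp(5*s)/2, so
  b(s)^2 = 9*exp(10*s)/4.
Integrating from 0 to t:
  <X>_t = int_0^t (9*exp(10*s)/4) ds = 9*exp(10*t)/40 - 9/40.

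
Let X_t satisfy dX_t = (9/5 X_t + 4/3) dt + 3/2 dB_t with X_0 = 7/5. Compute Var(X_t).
Var(X_t) = 5*exp(18*t/5)/8 - 5/8

The variance V(t) = Var(X_t) satisfies V'(t) = 2 a V(t) + c^2 with V(0) = 0 (drift coefficient is linear in X, diffusion is constant). With a = 9/5, c = 3/2, the solution is
  V(t) = (c^2 / (2 a)) * (exp(2 a t) - 1)
       = ((3/2)^2 / (2*(9/5))) * (exp((18/5) t) - 1)
       = 5*exp(18*t/5)/8 - 5/8.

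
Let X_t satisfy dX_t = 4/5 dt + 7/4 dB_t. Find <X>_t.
<X>_t = 49*t/16

For an Itô process dX_t = a(t) dt + b(t) dB_t, the quadratic variation is <X>_t = int_0^t b(s)^2 ds (the drift term does not contribute). Here b(s) = 7/4, so
  b(s)^2 = 49/16.
Integrating from 0 to t:
  <X>_t = int_0^t (49/16) ds = 49*t/16.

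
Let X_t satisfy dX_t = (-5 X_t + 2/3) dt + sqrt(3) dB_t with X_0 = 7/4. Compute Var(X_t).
Var(X_t) = 3/10 - 3*exp(-10*t)/10

The variance V(t) = Var(X_t) satisfies V'(t) = 2 a V(t) + c^2 with V(0) = 0 (drift coefficient is linear in X, diffusion is constant). With a = -5, c = sqrt(3), the solution is
  V(t) = (c^2 / (2 a)) * (exp(2 a t) - 1)
       = (sqrt(3)^2 / (2*(-5))) * (exp((-10) t) - 1)
       = 3/10 - 3*exp(-10*t)/10.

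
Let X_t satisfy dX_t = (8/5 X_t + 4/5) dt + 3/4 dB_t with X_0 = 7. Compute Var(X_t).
Var(X_t) = 45*exp(16*t/5)/256 - 45/256

The variance V(t) = Var(X_t) satisfies V'(t) = 2 a V(t) + c^2 with V(0) = 0 (drift coefficient is linear in X, diffusion is constant). With a = 8/5, c = 3/4, the solution is
  V(t) = (c^2 / (2 a)) * (exp(2 a t) - 1)
       = ((3/4)^2 / (2*(8/5))) * (exp((16/5) t) - 1)
       = 45*exp(16*t/5)/256 - 45/256.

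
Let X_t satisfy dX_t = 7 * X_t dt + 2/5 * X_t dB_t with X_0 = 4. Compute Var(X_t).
Var(X_t) = 16*(exp(4*t/25) - 1)*exp(14*t)

For GBM dX = mu X dt + sigma X dB with X_0 = x_0, apply Itô to Y = log X: dY = (mu - sigma^2/2) dt + sigma dB, so Y_t = log(x_0) + (mu - sigma^2/2) t + sigma B_t and hence X_t = x_0 * exp((mu - sigma^2/2) t + sigma B_t).
With mu = 7, sigma = 2/5, x_0 = 4, this gives:
  X_t = 4 * exp((173/25) * t + (2/5) * B_t).
Since sigma*B_t ~ Normal(0, sigma^2 t), E[exp(sigma*B_t)] = exp(sigma^2 t / 2); so E[X_t] = x_0 * exp((mu - sigma^2/2) t) * exp(sigma^2 t / 2) = x_0 * exp(mu t) = 4*exp(7*t).
Var(X_t) = E[X_t^2] - (E[X_t])^2 = x_0^2 * exp(2 mu t) * (exp(sigma^2 t) - 1) = 16*(exp(4*t/25) - 1)*exp(14*t).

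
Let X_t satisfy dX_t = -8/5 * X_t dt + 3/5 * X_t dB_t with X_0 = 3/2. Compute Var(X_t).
Var(X_t) = (9*exp(9*t/25) - 9)*exp(-16*t/5)/4

For GBM dX = mu X dt + sigma X dB with X_0 = x_0, apply Itô to Y = log X: dY = (mu - sigma^2/2) dt + sigma dB, so Y_t = log(x_0) + (mu - sigma^2/2) t + sigma B_t and hence X_t = x_0 * exp((mu - sigma^2/2) t + sigma B_t).
With mu = -8/5, sigma = 3/5, x_0 = 3/2, this gives:
  X_t = 3/2 * exp((-89/50) * t + (3/5) * B_t).
Since sigma*B_t ~ Normal(0, sigma^2 t), E[exp(sigma*B_t)] = exp(sigma^2 t / 2); so E[X_t] = x_0 * exp((mu - sigma^2/2) t) * exp(sigma^2 t / 2) = x_0 * exp(mu t) = 3*exp(-8*t/5)/2.
Var(X_t) = E[X_t^2] - (E[X_t])^2 = x_0^2 * exp(2 mu t) * (exp(sigma^2 t) - 1) = (9*exp(9*t/25) - 9)*exp(-16*t/5)/4.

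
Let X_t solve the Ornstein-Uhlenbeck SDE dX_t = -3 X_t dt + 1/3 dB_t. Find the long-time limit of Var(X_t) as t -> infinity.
lim Var(X_t) = 1/54

The OU SDE dX = -theta X dt + sigma dB admits the integrating factor exp(theta t): d(exp(theta t) X_t) = sigma exp(theta t) dB_t. Integrating from 0 to t gives X_t = x_0 * exp(-theta t) + sigma * int_0^t exp(-theta (t-s)) dB_s for any initial x_0. The Itô integral has variance (by the Itô isometry) sigma^2 * int_0^t exp(-2 theta (t - s)) ds = sigma^2 * (1 - exp(-2 theta t)) / (2 theta), independent of x_0.
With theta = 3, sigma = 1/3:
  Var(X_t) = (1/3)^2 * (1 - exp(-2*3 t)) / (2 * 3) = 1/54 - exp(-6*t)/54.
As t -> infinity, exp(-2*3 t) -> 0, so the stationary variance is sigma^2 / (2 theta) = 1/54.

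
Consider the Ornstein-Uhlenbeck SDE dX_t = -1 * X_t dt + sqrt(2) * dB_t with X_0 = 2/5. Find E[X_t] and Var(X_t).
E[X_t] = 2*exp(-t)/5; Var(X_t) = 1 - exp(-2*t)

The OU SDE dX = -theta X dt + sigma dB admits the integrating factor exp(theta t): d(exp(theta t) X_t) = sigma exp(theta t) dB_t. Integrating from 0 to t:
  X_t = x_0 * exp(-theta t) + sigma * int_0^t exp(-theta (t-s)) dB_s.
The Itô integral has mean 0 and (by the Itô isometry) variance sigma^2 * int_0^t exp(-2 theta (t - s)) ds = sigma^2 * (1 - exp(-2 theta t)) / (2 theta).
With theta = 1, sigma = sqrt(2), x_0 = 2/5:
  E[X_t] = 2/5 * exp(-1 t) = 2*exp(-t)/5
  Var(X_t) = (sqrt(2))^2 * (1 - exp(-2*1 t)) / (2 * 1) = 1 - exp(-2*t).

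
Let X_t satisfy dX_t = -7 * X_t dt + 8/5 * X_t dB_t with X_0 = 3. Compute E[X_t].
E[X_t] = 3*exp(-7*t)

For GBM dX = mu X dt + sigma X dB with X_0 = x_0, apply Itô to Y = log X: dY = (mu - sigma^2/2) dt + sigma dB, so Y_t = log(x_0) + (mu - sigma^2/2) t + sigma B_t and hence X_t = x_0 * exp((mu - sigma^2/2) t + sigma B_t).
With mu = -7, sigma = 8/5, x_0 = 3, this gives:
  X_t = 3 * exp((-207/25) * t + (8/5) * B_t).
Since sigma*B_t ~ Normal(0, sigma^2 t), E[exp(sigma*B_t)] = exp(sigma^2 t / 2); so E[X_t] = x_0 * exp((mu - sigma^2/2) t) * exp(sigma^2 t / 2) = x_0 * exp(mu t) = 3*exp(-7*t).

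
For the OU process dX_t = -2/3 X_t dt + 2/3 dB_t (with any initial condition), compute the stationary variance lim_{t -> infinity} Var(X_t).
lim Var(X_t) = 1/3

The OU SDE dX = -theta X dt + sigma dB admits the integrating factor exp(theta t): d(exp(theta t) X_t) = sigma exp(theta t) dB_t. Integrating from 0 to t gives X_t = x_0 * exp(-theta t) + sigma * int_0^t exp(-theta (t-s)) dB_s for any initial x_0. The Itô integral has variance (by the Itô isometry) sigma^2 * int_0^t exp(-2 theta (t - s)) ds = sigma^2 * (1 - exp(-2 theta t)) / (2 theta), independent of x_0.
With theta = 2/3, sigma = 2/3:
  Var(X_t) = (2/3)^2 * (1 - exp(-2*2/3 t)) / (2 * 2/3) = 1/3 - exp(-4*t/3)/3.
As t -> infinity, exp(-2*2/3 t) -> 0, so the stationary variance is sigma^2 / (2 theta) = 1/3.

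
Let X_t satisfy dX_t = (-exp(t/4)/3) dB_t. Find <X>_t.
<X>_t = 2*exp(t/2)/9 - 2/9

For an Itô process dX_t = a(t) dt + b(t) dB_t, the quadratic variation is <X>_t = int_0^t b(s)^2 ds (the drift term does not contribute). Here b(s) = -exp(s/4)/3, so
  b(s)^2 = exp(s/2)/9.
Integrating from 0 to t:
  <X>_t = int_0^t (exp(s/2)/9) ds = 2*exp(t/2)/9 - 2/9.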